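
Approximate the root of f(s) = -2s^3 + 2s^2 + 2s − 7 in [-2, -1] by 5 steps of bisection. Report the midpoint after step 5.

-1.40625

midpoint -1.5: f = 1.25 > 0 → [-1.5, -1]
midpoint -1.25: f = -2.46875 < 0 → [-1.5, -1.25]
midpoint -1.375: f = -0.769531 < 0 → [-1.5, -1.375]
midpoint -1.4375: f = 0.1987 > 0 → [-1.4375, -1.375]
midpoint -1.40625: f = -0.2956 < 0 → [-1.4375, -1.40625]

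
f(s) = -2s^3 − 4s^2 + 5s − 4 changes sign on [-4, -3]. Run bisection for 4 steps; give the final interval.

s = -3.5 gives f = 15.25, positive; keep [-3.5, -3]
s = -3.25 gives f = 6.15625, positive; keep [-3.25, -3]
s = -3.125 gives f = 2.347656, positive; keep [-3.125, -3]
s = -3.0625 gives f = 0.6177, positive; keep [-3.0625, -3]

[-3.0625, -3]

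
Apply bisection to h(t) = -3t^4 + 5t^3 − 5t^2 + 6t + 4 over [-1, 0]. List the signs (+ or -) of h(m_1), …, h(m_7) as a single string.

-++-++-

m = -0.5, h(m) = -1.0625 (−); new bracket [-0.5, 0]
m = -0.25, h(m) = 2.097656 (+); new bracket [-0.5, -0.25]
m = -0.375, h(m) = 0.723877 (+); new bracket [-0.5, -0.375]
m = -0.4375, h(m) = -0.1106 (−); new bracket [-0.4375, -0.375]
m = -0.40625, h(m) = 0.3204 (+); new bracket [-0.4375, -0.40625]
m = -0.421875, h(m) = 0.1084 (+); new bracket [-0.4375, -0.421875]
m = -0.4296875, h(m) = -0.0002 (−); new bracket [-0.4296875, -0.421875]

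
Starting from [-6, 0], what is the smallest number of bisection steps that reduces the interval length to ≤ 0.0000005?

Width after n steps is 6/2^n. Need 2^n ≥ 6/0.0000005 = 12000000.
2^23 = 8388608 < 12000000 ≤ 2^24 = 16777216, so n = 24.

24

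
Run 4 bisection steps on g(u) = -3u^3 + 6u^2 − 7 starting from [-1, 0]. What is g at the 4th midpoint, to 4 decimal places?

g(-0.5) = -5.125 < 0, so the root lies in [-1, -0.5]
g(-0.75) = -2.359375 < 0, so the root lies in [-1, -0.75]
g(-0.875) = -0.396484 < 0, so the root lies in [-1, -0.875]
g(-0.9375) = 0.7454 > 0, so the root lies in [-0.9375, -0.875]

0.7454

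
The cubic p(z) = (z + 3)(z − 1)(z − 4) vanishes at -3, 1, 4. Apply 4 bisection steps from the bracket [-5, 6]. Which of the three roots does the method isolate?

-3

m = 0.5, p(m) = 6.125 (+); new bracket [-5, 0.5]
m = -2.25, p(m) = 15.234375 (+); new bracket [-5, -2.25]
m = -3.625, p(m) = -22.041016 (−); new bracket [-3.625, -2.25]
m = -2.9375, p(m) = 1.7073 (+); new bracket [-3.625, -2.9375]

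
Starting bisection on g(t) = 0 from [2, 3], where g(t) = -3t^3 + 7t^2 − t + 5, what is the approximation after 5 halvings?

g(2.5) = -0.625 < 0, so the root lies in [2, 2.5]
g(2.25) = 4.015625 > 0, so the root lies in [2.25, 2.5]
g(2.375) = 1.919922 > 0, so the root lies in [2.375, 2.5]
g(2.4375) = 0.7058 > 0, so the root lies in [2.4375, 2.5]
g(2.46875) = 0.0553 > 0, so the root lies in [2.46875, 2.5]

2.46875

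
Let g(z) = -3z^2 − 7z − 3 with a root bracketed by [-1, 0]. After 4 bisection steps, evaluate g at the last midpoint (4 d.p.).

g(-0.5) = -0.25 < 0, so the root lies in [-1, -0.5]
g(-0.75) = 0.5625 > 0, so the root lies in [-0.75, -0.5]
g(-0.625) = 0.203125 > 0, so the root lies in [-0.625, -0.5]
g(-0.5625) = -0.0117 < 0, so the root lies in [-0.625, -0.5625]

-0.0117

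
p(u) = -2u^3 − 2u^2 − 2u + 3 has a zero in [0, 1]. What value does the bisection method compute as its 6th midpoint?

0.703125

u = 0.5 gives p = 1.25, positive; keep [0.5, 1]
u = 0.75 gives p = -0.46875, negative; keep [0.5, 0.75]
u = 0.625 gives p = 0.480469, positive; keep [0.625, 0.75]
u = 0.6875 gives p = 0.0298, positive; keep [0.6875, 0.75]
u = 0.71875 gives p = -0.2133, negative; keep [0.6875, 0.71875]
u = 0.703125 gives p = -0.0902, negative; keep [0.6875, 0.703125]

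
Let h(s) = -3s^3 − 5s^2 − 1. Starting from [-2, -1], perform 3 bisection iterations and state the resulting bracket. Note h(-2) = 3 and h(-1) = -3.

s = -1.5 gives h = -2.125, negative; keep [-2, -1.5]
s = -1.75 gives h = -0.234375, negative; keep [-2, -1.75]
s = -1.875 gives h = 1.197266, positive; keep [-1.875, -1.75]

[-1.875, -1.75]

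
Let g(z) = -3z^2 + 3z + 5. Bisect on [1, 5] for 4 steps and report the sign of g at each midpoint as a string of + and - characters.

m = 3, g(m) = -13 (−); new bracket [1, 3]
m = 2, g(m) = -1 (−); new bracket [1, 2]
m = 1.5, g(m) = 2.75 (+); new bracket [1.5, 2]
m = 1.75, g(m) = 1.0625 (+); new bracket [1.75, 2]

--++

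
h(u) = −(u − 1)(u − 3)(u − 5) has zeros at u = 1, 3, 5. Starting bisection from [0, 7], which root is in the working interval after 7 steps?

h(3.5) = 1.875 > 0, so the root lies in [3.5, 7]
h(5.25) = -2.390625 < 0, so the root lies in [3.5, 5.25]
h(4.375) = 2.900391 > 0, so the root lies in [4.375, 5.25]
h(4.8125) = 1.2957 > 0, so the root lies in [4.8125, 5.25]
h(5.03125) = -0.2559 < 0, so the root lies in [4.8125, 5.03125]
h(4.921875) = 0.5889 > 0, so the root lies in [4.921875, 5.03125]
h(4.9765625) = 0.1842 > 0, so the root lies in [4.9765625, 5.03125]

5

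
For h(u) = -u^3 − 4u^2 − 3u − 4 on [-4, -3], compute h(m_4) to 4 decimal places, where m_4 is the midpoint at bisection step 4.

h(-3.5) = 0.375 > 0, so the root lies in [-3.5, -3]
h(-3.25) = -2.171875 < 0, so the root lies in [-3.5, -3.25]
h(-3.375) = -0.994141 < 0, so the root lies in [-3.5, -3.375]
h(-3.4375) = -0.3342 < 0, so the root lies in [-3.5, -3.4375]

-0.3342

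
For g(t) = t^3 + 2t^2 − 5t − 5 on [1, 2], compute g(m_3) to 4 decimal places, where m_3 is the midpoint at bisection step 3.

m = 1.5, g(m) = -4.625 (−); new bracket [1.5, 2]
m = 1.75, g(m) = -2.265625 (−); new bracket [1.75, 2]
m = 1.875, g(m) = -0.751953 (−); new bracket [1.875, 2]

-0.7520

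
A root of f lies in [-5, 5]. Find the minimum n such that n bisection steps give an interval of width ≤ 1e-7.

Width after n steps is 10/2^n. Need 2^n ≥ 10/1e-7 = 100000000.
2^26 = 67108864 < 100000000 ≤ 2^27 = 134217728, so n = 27.

27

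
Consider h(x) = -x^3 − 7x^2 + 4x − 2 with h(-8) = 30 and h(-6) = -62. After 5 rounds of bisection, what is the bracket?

m = -7, h(m) = -30 (−); new bracket [-8, -7]
m = -7.5, h(m) = -3.875 (−); new bracket [-8, -7.5]
m = -7.75, h(m) = 12.046875 (+); new bracket [-7.75, -7.5]
m = -7.625, h(m) = 3.8379 (+); new bracket [-7.625, -7.5]
m = -7.5625, h(m) = -0.0798 (−); new bracket [-7.625, -7.5625]

[-7.625, -7.5625]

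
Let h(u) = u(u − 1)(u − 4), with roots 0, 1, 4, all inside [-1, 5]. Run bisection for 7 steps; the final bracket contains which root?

4

h(2) = -4 < 0, so the root lies in [2, 5]
h(3.5) = -4.375 < 0, so the root lies in [3.5, 5]
h(4.25) = 3.453125 > 0, so the root lies in [3.5, 4.25]
h(3.875) = -1.3926 < 0, so the root lies in [3.875, 4.25]
h(4.0625) = 0.7776 > 0, so the root lies in [3.875, 4.0625]
h(3.96875) = -0.3682 < 0, so the root lies in [3.96875, 4.0625]
h(4.015625) = 0.1892 > 0, so the root lies in [3.96875, 4.015625]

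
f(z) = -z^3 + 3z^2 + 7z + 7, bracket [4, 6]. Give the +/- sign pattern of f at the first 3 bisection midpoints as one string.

m = 5, f(m) = -8 (−); new bracket [4, 5]
m = 4.5, f(m) = 8.125 (+); new bracket [4.5, 5]
m = 4.75, f(m) = 0.765625 (+); new bracket [4.75, 5]

-++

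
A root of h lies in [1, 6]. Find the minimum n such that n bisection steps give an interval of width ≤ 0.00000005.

Width after n steps is 5/2^n. Need 2^n ≥ 5/0.00000005 = 100000000.
2^26 = 67108864 < 100000000 ≤ 2^27 = 134217728, so n = 27.

27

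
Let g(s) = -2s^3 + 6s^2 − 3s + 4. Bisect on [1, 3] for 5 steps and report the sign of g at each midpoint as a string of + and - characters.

m = 2, g(m) = 6 (+); new bracket [2, 3]
m = 2.5, g(m) = 2.75 (+); new bracket [2.5, 3]
m = 2.75, g(m) = -0.46875 (−); new bracket [2.5, 2.75]
m = 2.625, g(m) = 1.293 (+); new bracket [2.625, 2.75]
m = 2.6875, g(m) = 0.4517 (+); new bracket [2.6875, 2.75]

++-++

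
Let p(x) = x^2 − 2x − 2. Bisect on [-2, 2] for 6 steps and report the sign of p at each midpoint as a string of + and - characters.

x = 0 gives p = -2, negative; keep [-2, 0]
x = -1 gives p = 1, positive; keep [-1, 0]
x = -0.5 gives p = -0.75, negative; keep [-1, -0.5]
x = -0.75 gives p = 0.0625, positive; keep [-0.75, -0.5]
x = -0.625 gives p = -0.3594, negative; keep [-0.75, -0.625]
x = -0.6875 gives p = -0.1523, negative; keep [-0.75, -0.6875]

-+-+--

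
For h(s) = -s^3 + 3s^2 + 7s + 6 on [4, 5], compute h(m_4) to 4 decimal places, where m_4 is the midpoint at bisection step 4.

1.7336

h(4.5) = 7.125 > 0, so the root lies in [4.5, 5]
h(4.75) = -0.234375 < 0, so the root lies in [4.5, 4.75]
h(4.625) = 3.615234 > 0, so the root lies in [4.625, 4.75]
h(4.6875) = 1.7336 > 0, so the root lies in [4.6875, 4.75]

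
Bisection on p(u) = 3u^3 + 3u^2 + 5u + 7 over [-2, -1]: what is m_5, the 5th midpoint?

u = -1.5 gives p = -3.875, negative; keep [-1.5, -1]
u = -1.25 gives p = -0.421875, negative; keep [-1.25, -1]
u = -1.125 gives p = 0.900391, positive; keep [-1.25, -1.125]
u = -1.1875 gives p = 0.2693, positive; keep [-1.25, -1.1875]
u = -1.21875 gives p = -0.0685, negative; keep [-1.21875, -1.1875]

-1.21875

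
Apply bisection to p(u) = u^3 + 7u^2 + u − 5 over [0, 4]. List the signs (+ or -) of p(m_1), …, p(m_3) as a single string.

p(2) = 33 > 0, so the root lies in [0, 2]
p(1) = 4 > 0, so the root lies in [0, 1]
p(0.5) = -2.625 < 0, so the root lies in [0.5, 1]

++-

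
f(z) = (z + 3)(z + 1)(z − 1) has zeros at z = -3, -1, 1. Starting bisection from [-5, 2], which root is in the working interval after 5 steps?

f(-1.5) = 1.875 > 0, so the root lies in [-5, -1.5]
f(-3.25) = -2.390625 < 0, so the root lies in [-3.25, -1.5]
f(-2.375) = 2.900391 > 0, so the root lies in [-3.25, -2.375]
f(-2.8125) = 1.2957 > 0, so the root lies in [-3.25, -2.8125]
f(-3.03125) = -0.2559 < 0, so the root lies in [-3.03125, -2.8125]

-3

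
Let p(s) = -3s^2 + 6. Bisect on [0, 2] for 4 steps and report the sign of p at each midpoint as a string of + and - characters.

m = 1, p(m) = 3 (+); new bracket [1, 2]
m = 1.5, p(m) = -0.75 (−); new bracket [1, 1.5]
m = 1.25, p(m) = 1.3125 (+); new bracket [1.25, 1.5]
m = 1.375, p(m) = 0.3281 (+); new bracket [1.375, 1.5]

+-++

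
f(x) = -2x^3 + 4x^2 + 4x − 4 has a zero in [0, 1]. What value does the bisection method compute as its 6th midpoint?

x = 0.5 gives f = -1.25, negative; keep [0.5, 1]
x = 0.75 gives f = 0.40625, positive; keep [0.5, 0.75]
x = 0.625 gives f = -0.425781, negative; keep [0.625, 0.75]
x = 0.6875 gives f = -0.0093, negative; keep [0.6875, 0.75]
x = 0.71875 gives f = 0.1988, positive; keep [0.6875, 0.71875]
x = 0.703125 gives f = 0.0948, positive; keep [0.6875, 0.703125]

0.703125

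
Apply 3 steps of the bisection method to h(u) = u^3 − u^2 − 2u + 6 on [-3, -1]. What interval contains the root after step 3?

[-2, -1.75]

midpoint -2: h = -2 < 0 → [-2, -1]
midpoint -1.5: h = 3.375 > 0 → [-2, -1.5]
midpoint -1.75: h = 1.078125 > 0 → [-2, -1.75]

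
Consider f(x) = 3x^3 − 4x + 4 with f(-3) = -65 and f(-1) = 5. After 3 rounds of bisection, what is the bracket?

[-1.5, -1.25]

f(-2) = -12 < 0, so the root lies in [-2, -1]
f(-1.5) = -0.125 < 0, so the root lies in [-1.5, -1]
f(-1.25) = 3.140625 > 0, so the root lies in [-1.5, -1.25]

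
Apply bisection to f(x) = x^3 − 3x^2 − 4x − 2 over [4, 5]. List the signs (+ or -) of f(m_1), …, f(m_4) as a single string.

+++-

m = 4.5, f(m) = 10.375 (+); new bracket [4, 4.5]
m = 4.25, f(m) = 3.578125 (+); new bracket [4, 4.25]
m = 4.125, f(m) = 0.642578 (+); new bracket [4, 4.125]
m = 4.0625, f(m) = -0.7146 (−); new bracket [4.0625, 4.125]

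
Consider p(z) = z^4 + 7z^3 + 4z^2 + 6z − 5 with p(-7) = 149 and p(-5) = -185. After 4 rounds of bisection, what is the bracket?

m = -6, p(m) = -113 (−); new bracket [-7, -6]
m = -6.5, p(m) = -12.3125 (−); new bracket [-7, -6.5]
m = -6.75, p(m) = 59.863281 (+); new bracket [-6.75, -6.5]
m = -6.625, p(m) = 21.7717 (+); new bracket [-6.625, -6.5]

[-6.625, -6.5]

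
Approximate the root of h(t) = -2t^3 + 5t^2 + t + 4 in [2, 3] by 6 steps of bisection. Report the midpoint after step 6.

m = 2.5, h(m) = 6.5 (+); new bracket [2.5, 3]
m = 2.75, h(m) = 2.96875 (+); new bracket [2.75, 3]
m = 2.875, h(m) = 0.675781 (+); new bracket [2.875, 3]
m = 2.9375, h(m) = -0.6128 (−); new bracket [2.875, 2.9375]
m = 2.90625, h(m) = 0.0436 (+); new bracket [2.90625, 2.9375]
m = 2.921875, h(m) = -0.2815 (−); new bracket [2.90625, 2.921875]

2.921875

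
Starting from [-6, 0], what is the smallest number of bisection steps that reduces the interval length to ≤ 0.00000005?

27

Width after n steps is 6/2^n. Need 2^n ≥ 6/0.00000005 = 120000000.
2^26 = 67108864 < 120000000 ≤ 2^27 = 134217728, so n = 27.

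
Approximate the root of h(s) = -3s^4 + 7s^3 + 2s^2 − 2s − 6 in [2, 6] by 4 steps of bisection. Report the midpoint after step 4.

m = 4, h(m) = -302 (−); new bracket [2, 4]
m = 3, h(m) = -48 (−); new bracket [2, 3]
m = 2.5, h(m) = -6.3125 (−); new bracket [2, 2.5]
m = 2.25, h(m) = 2.4727 (+); new bracket [2.25, 2.5]

2.25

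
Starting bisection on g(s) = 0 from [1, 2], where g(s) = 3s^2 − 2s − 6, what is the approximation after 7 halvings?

1.7890625

midpoint 1.5: g = -2.25 < 0 → [1.5, 2]
midpoint 1.75: g = -0.3125 < 0 → [1.75, 2]
midpoint 1.875: g = 0.796875 > 0 → [1.75, 1.875]
midpoint 1.8125: g = 0.2305 > 0 → [1.75, 1.8125]
midpoint 1.78125: g = -0.0439 < 0 → [1.78125, 1.8125]
midpoint 1.796875: g = 0.0925 > 0 → [1.78125, 1.796875]
midpoint 1.7890625: g = 0.0241 > 0 → [1.78125, 1.7890625]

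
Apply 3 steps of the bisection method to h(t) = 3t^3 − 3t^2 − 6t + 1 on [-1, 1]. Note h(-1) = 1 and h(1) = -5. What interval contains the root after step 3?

t = 0 gives h = 1, positive; keep [0, 1]
t = 0.5 gives h = -2.375, negative; keep [0, 0.5]
t = 0.25 gives h = -0.640625, negative; keep [0, 0.25]

[0, 0.25]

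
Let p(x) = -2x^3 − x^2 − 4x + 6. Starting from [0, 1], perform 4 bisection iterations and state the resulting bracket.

[0.875, 0.9375]

m = 0.5, p(m) = 3.5 (+); new bracket [0.5, 1]
m = 0.75, p(m) = 1.59375 (+); new bracket [0.75, 1]
m = 0.875, p(m) = 0.394531 (+); new bracket [0.875, 1]
m = 0.9375, p(m) = -0.2769 (−); new bracket [0.875, 0.9375]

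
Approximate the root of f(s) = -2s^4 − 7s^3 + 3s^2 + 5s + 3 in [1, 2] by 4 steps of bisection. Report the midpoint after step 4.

f(1.5) = -16.5 < 0, so the root lies in [1, 1.5]
f(1.25) = -4.617188 < 0, so the root lies in [1, 1.25]
f(1.125) = -0.748535 < 0, so the root lies in [1, 1.125]
f(1.0625) = 0.7541 > 0, so the root lies in [1.0625, 1.125]

1.0625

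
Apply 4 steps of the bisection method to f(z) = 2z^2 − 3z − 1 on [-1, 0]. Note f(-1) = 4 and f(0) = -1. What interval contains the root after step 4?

[-0.3125, -0.25]

z = -0.5 gives f = 1, positive; keep [-0.5, 0]
z = -0.25 gives f = -0.125, negative; keep [-0.5, -0.25]
z = -0.375 gives f = 0.40625, positive; keep [-0.375, -0.25]
z = -0.3125 gives f = 0.1328, positive; keep [-0.3125, -0.25]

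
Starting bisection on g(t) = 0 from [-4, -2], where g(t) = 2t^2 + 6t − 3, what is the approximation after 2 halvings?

midpoint -3: g = -3 < 0 → [-4, -3]
midpoint -3.5: g = 0.5 > 0 → [-3.5, -3]

-3.5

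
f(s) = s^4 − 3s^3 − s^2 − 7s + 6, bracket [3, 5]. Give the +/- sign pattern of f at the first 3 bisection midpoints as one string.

+-+

midpoint 4: f = 26 > 0 → [3, 4]
midpoint 3.5: f = -9.3125 < 0 → [3.5, 4]
midpoint 3.75: f = 5.238281 > 0 → [3.5, 3.75]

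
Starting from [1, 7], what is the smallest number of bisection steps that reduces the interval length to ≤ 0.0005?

Width after n steps is 6/2^n. Need 2^n ≥ 6/0.0005 = 12000.
2^13 = 8192 < 12000 ≤ 2^14 = 16384, so n = 14.

14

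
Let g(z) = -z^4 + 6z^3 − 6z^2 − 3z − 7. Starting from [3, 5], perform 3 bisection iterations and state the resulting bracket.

midpoint 4: g = 13 > 0 → [4, 5]
midpoint 4.5: g = -5.3125 < 0 → [4, 4.5]
midpoint 4.25: g = 6.214844 > 0 → [4.25, 4.5]

[4.25, 4.5]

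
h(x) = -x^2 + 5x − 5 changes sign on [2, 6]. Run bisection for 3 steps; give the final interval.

[3.5, 4]

m = 4, h(m) = -1 (−); new bracket [2, 4]
m = 3, h(m) = 1 (+); new bracket [3, 4]
m = 3.5, h(m) = 0.25 (+); new bracket [3.5, 4]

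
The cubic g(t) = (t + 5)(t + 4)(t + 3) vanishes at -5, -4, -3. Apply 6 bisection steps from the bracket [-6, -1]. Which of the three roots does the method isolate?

g(-3.5) = -0.375 < 0, so the root lies in [-3.5, -1]
g(-2.25) = 3.609375 > 0, so the root lies in [-3.5, -2.25]
g(-2.875) = 0.298828 > 0, so the root lies in [-3.5, -2.875]
g(-3.1875) = -0.2761 < 0, so the root lies in [-3.1875, -2.875]
g(-3.03125) = -0.0596 < 0, so the root lies in [-3.03125, -2.875]
g(-2.953125) = 0.1004 > 0, so the root lies in [-3.03125, -2.953125]

-3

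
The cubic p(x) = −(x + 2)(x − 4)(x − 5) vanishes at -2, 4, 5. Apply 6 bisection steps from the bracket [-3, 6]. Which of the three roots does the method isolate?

-2

midpoint 1.5: p = -30.625 < 0 → [-3, 1.5]
midpoint -0.75: p = -34.140625 < 0 → [-3, -0.75]
midpoint -1.875: p = -5.048828 < 0 → [-3, -1.875]
midpoint -2.4375: p = 20.947 > 0 → [-2.4375, -1.875]
midpoint -2.15625: p = 6.8837 > 0 → [-2.15625, -1.875]
midpoint -2.015625: p = 0.6594 > 0 → [-2.015625, -1.875]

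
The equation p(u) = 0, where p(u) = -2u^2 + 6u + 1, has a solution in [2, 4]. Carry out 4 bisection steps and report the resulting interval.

[3.125, 3.25]

m = 3, p(m) = 1 (+); new bracket [3, 4]
m = 3.5, p(m) = -2.5 (−); new bracket [3, 3.5]
m = 3.25, p(m) = -0.625 (−); new bracket [3, 3.25]
m = 3.125, p(m) = 0.2188 (+); new bracket [3.125, 3.25]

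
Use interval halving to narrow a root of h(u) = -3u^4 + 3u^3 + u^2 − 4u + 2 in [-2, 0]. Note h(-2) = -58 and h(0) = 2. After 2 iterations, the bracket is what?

[-1.5, -1]

midpoint -1: h = 1 > 0 → [-2, -1]
midpoint -1.5: h = -15.0625 < 0 → [-1.5, -1]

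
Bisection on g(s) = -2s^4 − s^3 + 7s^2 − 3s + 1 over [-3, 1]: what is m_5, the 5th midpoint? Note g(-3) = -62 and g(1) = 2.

-2.375

m = -1, g(m) = 10 (+); new bracket [-3, -1]
m = -2, g(m) = 11 (+); new bracket [-3, -2]
m = -2.5, g(m) = -10.25 (−); new bracket [-2.5, -2]
m = -2.25, g(m) = 3.3203 (+); new bracket [-2.5, -2.25]
m = -2.375, g(m) = -2.6274 (−); new bracket [-2.375, -2.25]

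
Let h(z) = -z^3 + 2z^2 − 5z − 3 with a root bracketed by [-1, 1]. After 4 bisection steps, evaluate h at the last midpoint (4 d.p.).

-0.7910

z = 0 gives h = -3, negative; keep [-1, 0]
z = -0.5 gives h = 0.125, positive; keep [-0.5, 0]
z = -0.25 gives h = -1.609375, negative; keep [-0.5, -0.25]
z = -0.375 gives h = -0.791, negative; keep [-0.5, -0.375]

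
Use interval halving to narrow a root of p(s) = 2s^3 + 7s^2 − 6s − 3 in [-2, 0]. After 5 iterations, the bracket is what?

[-0.375, -0.3125]

s = -1 gives p = 8, positive; keep [-1, 0]
s = -0.5 gives p = 1.5, positive; keep [-0.5, 0]
s = -0.25 gives p = -1.09375, negative; keep [-0.5, -0.25]
s = -0.375 gives p = 0.1289, positive; keep [-0.375, -0.25]
s = -0.3125 gives p = -0.5024, negative; keep [-0.375, -0.3125]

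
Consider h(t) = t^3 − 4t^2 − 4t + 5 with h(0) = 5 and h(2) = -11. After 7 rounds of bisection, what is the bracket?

[0.765625, 0.78125]

m = 1, h(m) = -2 (−); new bracket [0, 1]
m = 0.5, h(m) = 2.125 (+); new bracket [0.5, 1]
m = 0.75, h(m) = 0.171875 (+); new bracket [0.75, 1]
m = 0.875, h(m) = -0.8926 (−); new bracket [0.75, 0.875]
m = 0.8125, h(m) = -0.3542 (−); new bracket [0.75, 0.8125]
m = 0.78125, h(m) = -0.0896 (−); new bracket [0.75, 0.78125]
m = 0.765625, h(m) = 0.0416 (+); new bracket [0.765625, 0.78125]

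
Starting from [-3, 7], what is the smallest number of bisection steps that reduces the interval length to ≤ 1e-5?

20

Width after n steps is 10/2^n. Need 2^n ≥ 10/1e-5 = 1000000.
2^19 = 524288 < 1000000 ≤ 2^20 = 1048576, so n = 20.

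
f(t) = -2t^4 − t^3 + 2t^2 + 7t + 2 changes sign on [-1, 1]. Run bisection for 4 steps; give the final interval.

[-0.375, -0.25]

m = 0, f(m) = 2 (+); new bracket [-1, 0]
m = -0.5, f(m) = -1 (−); new bracket [-0.5, 0]
m = -0.25, f(m) = 0.382812 (+); new bracket [-0.5, -0.25]
m = -0.375, f(m) = -0.3306 (−); new bracket [-0.375, -0.25]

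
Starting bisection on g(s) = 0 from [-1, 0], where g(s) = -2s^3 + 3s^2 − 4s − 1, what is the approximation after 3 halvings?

m = -0.5, g(m) = 2 (+); new bracket [-0.5, 0]
m = -0.25, g(m) = 0.21875 (+); new bracket [-0.25, 0]
m = -0.125, g(m) = -0.449219 (−); new bracket [-0.25, -0.125]

-0.125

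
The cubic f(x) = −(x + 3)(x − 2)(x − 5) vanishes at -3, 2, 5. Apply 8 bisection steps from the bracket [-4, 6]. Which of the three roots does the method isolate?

-3

x = 1 gives f = -16, negative; keep [-4, 1]
x = -1.5 gives f = -34.125, negative; keep [-4, -1.5]
x = -2.75 gives f = -9.203125, negative; keep [-4, -2.75]
x = -3.375 gives f = 16.8809, positive; keep [-3.375, -2.75]
x = -3.0625 gives f = 2.551, positive; keep [-3.0625, -2.75]
x = -2.90625 gives f = -3.6366, negative; keep [-3.0625, -2.90625]
x = -2.984375 gives f = -0.6218, negative; keep [-3.0625, -2.984375]
x = -3.0234375 gives f = 0.9447, positive; keep [-3.0234375, -2.984375]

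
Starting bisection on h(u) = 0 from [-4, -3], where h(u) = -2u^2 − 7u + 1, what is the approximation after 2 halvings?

u = -3.5 gives h = 1, positive; keep [-4, -3.5]
u = -3.75 gives h = -0.875, negative; keep [-3.75, -3.5]

-3.75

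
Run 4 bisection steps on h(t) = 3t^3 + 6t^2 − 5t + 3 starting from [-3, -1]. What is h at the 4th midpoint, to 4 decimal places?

h(-2) = 13 > 0, so the root lies in [-3, -2]
h(-2.5) = 6.125 > 0, so the root lies in [-3, -2.5]
h(-2.75) = -0.265625 < 0, so the root lies in [-2.75, -2.5]
h(-2.625) = 3.2051 > 0, so the root lies in [-2.75, -2.625]

3.2051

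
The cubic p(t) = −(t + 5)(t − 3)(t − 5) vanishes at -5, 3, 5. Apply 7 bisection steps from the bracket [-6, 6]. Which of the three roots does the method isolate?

-5

t = 0 gives p = -75, negative; keep [-6, 0]
t = -3 gives p = -96, negative; keep [-6, -3]
t = -4.5 gives p = -35.625, negative; keep [-6, -4.5]
t = -5.25 gives p = 21.1406, positive; keep [-5.25, -4.5]
t = -4.875 gives p = -9.7207, negative; keep [-5.25, -4.875]
t = -5.0625 gives p = 5.0706, positive; keep [-5.0625, -4.875]
t = -4.96875 gives p = -2.4825, negative; keep [-5.0625, -4.96875]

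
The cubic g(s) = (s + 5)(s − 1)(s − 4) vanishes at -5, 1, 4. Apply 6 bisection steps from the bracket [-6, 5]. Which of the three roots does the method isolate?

midpoint -0.5: g = 30.375 > 0 → [-6, -0.5]
midpoint -3.25: g = 53.921875 > 0 → [-6, -3.25]
midpoint -4.625: g = 18.193359 > 0 → [-6, -4.625]
midpoint -5.3125: g = -18.3704 < 0 → [-5.3125, -4.625]
midpoint -4.96875: g = 1.6729 > 0 → [-5.3125, -4.96875]
midpoint -5.140625: g = -7.8932 < 0 → [-5.140625, -4.96875]

-5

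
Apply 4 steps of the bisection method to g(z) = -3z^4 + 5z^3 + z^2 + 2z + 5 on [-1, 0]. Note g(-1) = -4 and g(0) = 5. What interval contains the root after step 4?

[-0.875, -0.8125]

z = -0.5 gives g = 3.4375, positive; keep [-1, -0.5]
z = -0.75 gives g = 1.003906, positive; keep [-1, -0.75]
z = -0.875 gives g = -1.092529, negative; keep [-0.875, -0.75]
z = -0.8125 gives g = 0.0459, positive; keep [-0.875, -0.8125]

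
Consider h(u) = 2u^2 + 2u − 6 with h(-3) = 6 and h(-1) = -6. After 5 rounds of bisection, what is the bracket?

[-2.3125, -2.25]

u = -2 gives h = -2, negative; keep [-3, -2]
u = -2.5 gives h = 1.5, positive; keep [-2.5, -2]
u = -2.25 gives h = -0.375, negative; keep [-2.5, -2.25]
u = -2.375 gives h = 0.5312, positive; keep [-2.375, -2.25]
u = -2.3125 gives h = 0.0703, positive; keep [-2.3125, -2.25]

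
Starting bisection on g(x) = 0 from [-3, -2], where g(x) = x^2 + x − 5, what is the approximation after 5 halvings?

x = -2.5 gives g = -1.25, negative; keep [-3, -2.5]
x = -2.75 gives g = -0.1875, negative; keep [-3, -2.75]
x = -2.875 gives g = 0.390625, positive; keep [-2.875, -2.75]
x = -2.8125 gives g = 0.0977, positive; keep [-2.8125, -2.75]
x = -2.78125 gives g = -0.0459, negative; keep [-2.8125, -2.78125]

-2.78125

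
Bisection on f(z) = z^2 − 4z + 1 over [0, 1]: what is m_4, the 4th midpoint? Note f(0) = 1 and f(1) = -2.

0.3125

f(0.5) = -0.75 < 0, so the root lies in [0, 0.5]
f(0.25) = 0.0625 > 0, so the root lies in [0.25, 0.5]
f(0.375) = -0.359375 < 0, so the root lies in [0.25, 0.375]
f(0.3125) = -0.1523 < 0, so the root lies in [0.25, 0.3125]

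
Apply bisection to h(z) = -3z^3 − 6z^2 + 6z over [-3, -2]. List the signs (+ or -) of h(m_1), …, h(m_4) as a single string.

midpoint -2.5: h = -5.625 < 0 → [-3, -2.5]
midpoint -2.75: h = 0.515625 > 0 → [-2.75, -2.5]
midpoint -2.625: h = -2.830078 < 0 → [-2.75, -2.625]
midpoint -2.6875: h = -1.2283 < 0 → [-2.75, -2.6875]

-+--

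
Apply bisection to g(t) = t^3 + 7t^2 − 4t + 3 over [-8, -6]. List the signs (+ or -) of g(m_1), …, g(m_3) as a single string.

g(-7) = 31 > 0, so the root lies in [-8, -7]
g(-7.5) = 4.875 > 0, so the root lies in [-8, -7.5]
g(-7.75) = -11.046875 < 0, so the root lies in [-7.75, -7.5]

++-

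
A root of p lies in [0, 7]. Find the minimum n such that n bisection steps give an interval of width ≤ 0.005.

Width after n steps is 7/2^n. Need 2^n ≥ 7/0.005 = 1400.
2^10 = 1024 < 1400 ≤ 2^11 = 2048, so n = 11.

11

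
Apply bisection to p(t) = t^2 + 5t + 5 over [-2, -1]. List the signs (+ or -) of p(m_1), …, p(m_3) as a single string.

t = -1.5 gives p = -0.25, negative; keep [-1.5, -1]
t = -1.25 gives p = 0.3125, positive; keep [-1.5, -1.25]
t = -1.375 gives p = 0.015625, positive; keep [-1.5, -1.375]

-++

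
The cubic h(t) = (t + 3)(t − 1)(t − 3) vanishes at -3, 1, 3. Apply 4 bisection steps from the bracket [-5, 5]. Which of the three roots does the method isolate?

m = 0, h(m) = 9 (+); new bracket [-5, 0]
m = -2.5, h(m) = 9.625 (+); new bracket [-5, -2.5]
m = -3.75, h(m) = -24.046875 (−); new bracket [-3.75, -2.5]
m = -3.125, h(m) = -3.1582 (−); new bracket [-3.125, -2.5]

-3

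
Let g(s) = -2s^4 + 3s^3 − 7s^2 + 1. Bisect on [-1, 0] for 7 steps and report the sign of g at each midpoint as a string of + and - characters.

-+-++--

midpoint -0.5: g = -1.25 < 0 → [-0.5, 0]
midpoint -0.25: g = 0.507812 > 0 → [-0.5, -0.25]
midpoint -0.375: g = -0.182129 < 0 → [-0.375, -0.25]
midpoint -0.3125: g = 0.2058 > 0 → [-0.375, -0.3125]
midpoint -0.34375: g = 0.0231 > 0 → [-0.375, -0.34375]
midpoint -0.359375: g = -0.0767 < 0 → [-0.359375, -0.34375]
midpoint -0.3515625: g = -0.0261 < 0 → [-0.3515625, -0.34375]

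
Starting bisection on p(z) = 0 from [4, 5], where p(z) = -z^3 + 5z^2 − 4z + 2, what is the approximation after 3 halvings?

4.125

midpoint 4.5: p = -5.875 < 0 → [4, 4.5]
midpoint 4.25: p = -1.453125 < 0 → [4, 4.25]
midpoint 4.125: p = 0.388672 > 0 → [4.125, 4.25]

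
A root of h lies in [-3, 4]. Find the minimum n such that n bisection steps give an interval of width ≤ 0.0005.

14

Width after n steps is 7/2^n. Need 2^n ≥ 7/0.0005 = 14000.
2^13 = 8192 < 14000 ≤ 2^14 = 16384, so n = 14.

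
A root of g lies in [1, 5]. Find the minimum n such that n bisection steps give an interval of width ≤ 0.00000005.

Width after n steps is 4/2^n. Need 2^n ≥ 4/0.00000005 = 80000000.
2^26 = 67108864 < 80000000 ≤ 2^27 = 134217728, so n = 27.

27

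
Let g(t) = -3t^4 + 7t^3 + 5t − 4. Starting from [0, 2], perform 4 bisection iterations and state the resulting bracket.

m = 1, g(m) = 5 (+); new bracket [0, 1]
m = 0.5, g(m) = -0.8125 (−); new bracket [0.5, 1]
m = 0.75, g(m) = 1.753906 (+); new bracket [0.5, 0.75]
m = 0.625, g(m) = 0.3762 (+); new bracket [0.5, 0.625]

[0.5, 0.625]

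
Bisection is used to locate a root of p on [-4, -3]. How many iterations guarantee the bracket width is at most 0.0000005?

Width after n steps is 1/2^n. Need 2^n ≥ 1/0.0000005 = 2000000.
2^20 = 1048576 < 2000000 ≤ 2^21 = 2097152, so n = 21.

21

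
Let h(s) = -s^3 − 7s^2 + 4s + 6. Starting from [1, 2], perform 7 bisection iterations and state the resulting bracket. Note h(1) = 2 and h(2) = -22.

h(1.5) = -7.125 < 0, so the root lies in [1, 1.5]
h(1.25) = -1.890625 < 0, so the root lies in [1, 1.25]
h(1.125) = 0.216797 > 0, so the root lies in [1.125, 1.25]
h(1.1875) = -0.7957 < 0, so the root lies in [1.125, 1.1875]
h(1.15625) = -0.2792 < 0, so the root lies in [1.125, 1.15625]
h(1.140625) = -0.0287 < 0, so the root lies in [1.125, 1.140625]
h(1.1328125) = 0.0947 > 0, so the root lies in [1.1328125, 1.140625]

[1.1328125, 1.140625]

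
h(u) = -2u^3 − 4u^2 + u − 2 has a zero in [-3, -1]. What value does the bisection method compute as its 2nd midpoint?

midpoint -2: h = -4 < 0 → [-3, -2]
midpoint -2.5: h = 1.75 > 0 → [-2.5, -2]

-2.5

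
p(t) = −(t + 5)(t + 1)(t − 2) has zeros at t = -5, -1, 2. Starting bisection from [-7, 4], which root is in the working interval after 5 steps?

-5

t = -1.5 gives p = -6.125, negative; keep [-7, -1.5]
t = -4.25 gives p = -15.234375, negative; keep [-7, -4.25]
t = -5.625 gives p = 22.041016, positive; keep [-5.625, -4.25]
t = -4.9375 gives p = -1.7073, negative; keep [-5.625, -4.9375]
t = -5.28125 gives p = 8.7674, positive; keep [-5.28125, -4.9375]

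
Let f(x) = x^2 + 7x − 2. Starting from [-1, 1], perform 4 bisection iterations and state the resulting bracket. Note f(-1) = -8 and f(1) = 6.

[0.25, 0.375]

m = 0, f(m) = -2 (−); new bracket [0, 1]
m = 0.5, f(m) = 1.75 (+); new bracket [0, 0.5]
m = 0.25, f(m) = -0.1875 (−); new bracket [0.25, 0.5]
m = 0.375, f(m) = 0.7656 (+); new bracket [0.25, 0.375]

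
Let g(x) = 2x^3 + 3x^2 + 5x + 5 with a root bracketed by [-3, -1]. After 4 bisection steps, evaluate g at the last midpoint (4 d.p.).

0.3242

midpoint -2: g = -9 < 0 → [-2, -1]
midpoint -1.5: g = -2.5 < 0 → [-1.5, -1]
midpoint -1.25: g = -0.46875 < 0 → [-1.25, -1]
midpoint -1.125: g = 0.3242 > 0 → [-1.25, -1.125]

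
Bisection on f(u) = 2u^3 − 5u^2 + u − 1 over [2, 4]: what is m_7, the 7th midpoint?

2.390625

midpoint 3: f = 11 > 0 → [2, 3]
midpoint 2.5: f = 1.5 > 0 → [2, 2.5]
midpoint 2.25: f = -1.28125 < 0 → [2.25, 2.5]
midpoint 2.375: f = -0.0352 < 0 → [2.375, 2.5]
midpoint 2.4375: f = 0.6948 > 0 → [2.375, 2.4375]
midpoint 2.40625: f = 0.3206 > 0 → [2.375, 2.40625]
midpoint 2.390625: f = 0.1404 > 0 → [2.375, 2.390625]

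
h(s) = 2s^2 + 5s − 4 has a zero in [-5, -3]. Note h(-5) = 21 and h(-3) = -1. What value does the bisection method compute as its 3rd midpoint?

midpoint -4: h = 8 > 0 → [-4, -3]
midpoint -3.5: h = 3 > 0 → [-3.5, -3]
midpoint -3.25: h = 0.875 > 0 → [-3.25, -3]

-3.25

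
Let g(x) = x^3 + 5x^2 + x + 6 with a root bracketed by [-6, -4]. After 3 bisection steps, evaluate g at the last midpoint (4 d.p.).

-6.1406

x = -5 gives g = 1, positive; keep [-6, -5]
x = -5.5 gives g = -14.625, negative; keep [-5.5, -5]
x = -5.25 gives g = -6.140625, negative; keep [-5.25, -5]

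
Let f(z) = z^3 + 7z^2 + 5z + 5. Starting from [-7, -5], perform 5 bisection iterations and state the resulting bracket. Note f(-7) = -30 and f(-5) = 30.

[-6.375, -6.3125]

midpoint -6: f = 11 > 0 → [-7, -6]
midpoint -6.5: f = -6.375 < 0 → [-6.5, -6]
midpoint -6.25: f = 3.046875 > 0 → [-6.5, -6.25]
midpoint -6.375: f = -1.4746 < 0 → [-6.375, -6.25]
midpoint -6.3125: f = 0.8328 > 0 → [-6.375, -6.3125]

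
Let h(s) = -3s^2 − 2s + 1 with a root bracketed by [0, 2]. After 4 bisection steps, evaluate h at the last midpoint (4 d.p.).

-0.1719

midpoint 1: h = -4 < 0 → [0, 1]
midpoint 0.5: h = -0.75 < 0 → [0, 0.5]
midpoint 0.25: h = 0.3125 > 0 → [0.25, 0.5]
midpoint 0.375: h = -0.1719 < 0 → [0.25, 0.375]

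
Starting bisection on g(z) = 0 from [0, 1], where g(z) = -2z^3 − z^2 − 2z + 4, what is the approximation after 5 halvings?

0.90625

m = 0.5, g(m) = 2.5 (+); new bracket [0.5, 1]
m = 0.75, g(m) = 1.09375 (+); new bracket [0.75, 1]
m = 0.875, g(m) = 0.144531 (+); new bracket [0.875, 1]
m = 0.9375, g(m) = -0.4019 (−); new bracket [0.875, 0.9375]
m = 0.90625, g(m) = -0.1224 (−); new bracket [0.875, 0.90625]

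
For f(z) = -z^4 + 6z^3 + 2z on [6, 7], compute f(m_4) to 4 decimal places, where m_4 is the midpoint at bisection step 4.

midpoint 6.5: f = -124.3125 < 0 → [6, 6.5]
midpoint 6.25: f = -48.535156 < 0 → [6, 6.25]
midpoint 6.125: f = -16.4729 < 0 → [6, 6.125]
midpoint 6.0625: f = -1.8013 < 0 → [6, 6.0625]

-1.8013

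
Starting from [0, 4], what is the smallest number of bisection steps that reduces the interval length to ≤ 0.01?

Width after n steps is 4/2^n. Need 2^n ≥ 4/0.01 = 400.
2^8 = 256 < 400 ≤ 2^9 = 512, so n = 9.

9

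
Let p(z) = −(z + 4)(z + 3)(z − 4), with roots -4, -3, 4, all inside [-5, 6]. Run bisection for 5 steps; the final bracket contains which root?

p(0.5) = 55.125 > 0, so the root lies in [0.5, 6]
p(3.25) = 33.984375 > 0, so the root lies in [3.25, 6]
p(4.625) = -41.103516 < 0, so the root lies in [3.25, 4.625]
p(3.9375) = 3.4417 > 0, so the root lies in [3.9375, 4.625]
p(4.28125) = -16.9588 < 0, so the root lies in [3.9375, 4.28125]

4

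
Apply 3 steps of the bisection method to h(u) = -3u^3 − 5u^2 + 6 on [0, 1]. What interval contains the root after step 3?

[0.875, 1]

m = 0.5, h(m) = 4.375 (+); new bracket [0.5, 1]
m = 0.75, h(m) = 1.921875 (+); new bracket [0.75, 1]
m = 0.875, h(m) = 0.162109 (+); new bracket [0.875, 1]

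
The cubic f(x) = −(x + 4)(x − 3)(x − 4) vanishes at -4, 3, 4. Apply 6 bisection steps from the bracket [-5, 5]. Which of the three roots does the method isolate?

f(0) = -48 < 0, so the root lies in [-5, 0]
f(-2.5) = -53.625 < 0, so the root lies in [-5, -2.5]
f(-3.75) = -13.078125 < 0, so the root lies in [-5, -3.75]
f(-4.375) = 23.1621 > 0, so the root lies in [-4.375, -3.75]
f(-4.0625) = 3.5588 > 0, so the root lies in [-4.0625, -3.75]
f(-3.90625) = -5.119 < 0, so the root lies in [-4.0625, -3.90625]

-4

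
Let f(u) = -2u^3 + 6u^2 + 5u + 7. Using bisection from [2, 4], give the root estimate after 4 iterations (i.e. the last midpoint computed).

midpoint 3: f = 22 > 0 → [3, 4]
midpoint 3.5: f = 12.25 > 0 → [3.5, 4]
midpoint 3.75: f = 4.65625 > 0 → [3.75, 4]
midpoint 3.875: f = 0.0977 > 0 → [3.875, 4]

3.875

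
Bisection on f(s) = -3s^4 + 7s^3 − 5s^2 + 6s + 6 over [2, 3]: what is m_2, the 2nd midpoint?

s = 2.5 gives f = -18.0625, negative; keep [2, 2.5]
s = 2.25 gives f = -2.964844, negative; keep [2, 2.25]

2.25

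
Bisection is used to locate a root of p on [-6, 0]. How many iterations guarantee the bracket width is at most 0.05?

7

Width after n steps is 6/2^n. Need 2^n ≥ 6/0.05 = 120.
2^6 = 64 < 120 ≤ 2^7 = 128, so n = 7.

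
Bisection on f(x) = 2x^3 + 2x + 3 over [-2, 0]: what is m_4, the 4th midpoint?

-0.875

midpoint -1: f = -1 < 0 → [-1, 0]
midpoint -0.5: f = 1.75 > 0 → [-1, -0.5]
midpoint -0.75: f = 0.65625 > 0 → [-1, -0.75]
midpoint -0.875: f = -0.0898 < 0 → [-0.875, -0.75]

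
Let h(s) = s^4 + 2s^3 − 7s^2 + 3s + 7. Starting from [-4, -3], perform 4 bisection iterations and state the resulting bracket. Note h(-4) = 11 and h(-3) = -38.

[-3.9375, -3.875]

m = -3.5, h(m) = -24.9375 (−); new bracket [-4, -3.5]
m = -3.75, h(m) = -10.402344 (−); new bracket [-4, -3.75]
m = -3.875, h(m) = -0.636475 (−); new bracket [-4, -3.875]
m = -3.9375, h(m) = 4.938 (+); new bracket [-3.9375, -3.875]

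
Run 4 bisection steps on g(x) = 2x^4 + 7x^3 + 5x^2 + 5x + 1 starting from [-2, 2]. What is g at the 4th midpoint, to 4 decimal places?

m = 0, g(m) = 1 (+); new bracket [-2, 0]
m = -1, g(m) = -4 (−); new bracket [-1, 0]
m = -0.5, g(m) = -1 (−); new bracket [-0.5, 0]
m = -0.25, g(m) = -0.0391 (−); new bracket [-0.25, 0]

-0.0391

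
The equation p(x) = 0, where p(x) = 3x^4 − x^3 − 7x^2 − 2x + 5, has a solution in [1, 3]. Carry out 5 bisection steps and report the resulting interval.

[1.625, 1.6875]

m = 2, p(m) = 13 (+); new bracket [1, 2]
m = 1.5, p(m) = -1.9375 (−); new bracket [1.5, 2]
m = 1.75, p(m) = 2.839844 (+); new bracket [1.5, 1.75]
m = 1.625, p(m) = -0.1067 (−); new bracket [1.625, 1.75]
m = 1.6875, p(m) = 1.2134 (+); new bracket [1.625, 1.6875]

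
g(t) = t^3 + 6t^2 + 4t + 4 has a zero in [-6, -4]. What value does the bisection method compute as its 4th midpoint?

-5.375

g(-5) = 9 > 0, so the root lies in [-6, -5]
g(-5.5) = -2.875 < 0, so the root lies in [-5.5, -5]
g(-5.25) = 3.671875 > 0, so the root lies in [-5.5, -5.25]
g(-5.375) = 0.5566 > 0, so the root lies in [-5.5, -5.375]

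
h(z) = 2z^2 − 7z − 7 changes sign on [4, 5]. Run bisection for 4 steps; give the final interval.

[4.25, 4.3125]

z = 4.5 gives h = 2, positive; keep [4, 4.5]
z = 4.25 gives h = -0.625, negative; keep [4.25, 4.5]
z = 4.375 gives h = 0.65625, positive; keep [4.25, 4.375]
z = 4.3125 gives h = 0.0078, positive; keep [4.25, 4.3125]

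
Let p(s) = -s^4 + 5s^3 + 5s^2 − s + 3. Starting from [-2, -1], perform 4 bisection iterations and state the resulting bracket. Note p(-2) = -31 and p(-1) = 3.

[-1.25, -1.1875]

p(-1.5) = -6.1875 < 0, so the root lies in [-1.5, -1]
p(-1.25) = -0.144531 < 0, so the root lies in [-1.25, -1]
p(-1.125) = 1.732178 > 0, so the root lies in [-1.25, -1.125]
p(-1.1875) = 0.8769 > 0, so the root lies in [-1.25, -1.1875]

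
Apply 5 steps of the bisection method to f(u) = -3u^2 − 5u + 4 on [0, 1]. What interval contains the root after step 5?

u = 0.5 gives f = 0.75, positive; keep [0.5, 1]
u = 0.75 gives f = -1.4375, negative; keep [0.5, 0.75]
u = 0.625 gives f = -0.296875, negative; keep [0.5, 0.625]
u = 0.5625 gives f = 0.2383, positive; keep [0.5625, 0.625]
u = 0.59375 gives f = -0.0264, negative; keep [0.5625, 0.59375]

[0.5625, 0.59375]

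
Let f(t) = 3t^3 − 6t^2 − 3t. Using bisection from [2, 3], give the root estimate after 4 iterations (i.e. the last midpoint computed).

2.4375

f(2.5) = 1.875 > 0, so the root lies in [2, 2.5]
f(2.25) = -2.953125 < 0, so the root lies in [2.25, 2.5]
f(2.375) = -0.779297 < 0, so the root lies in [2.375, 2.5]
f(2.4375) = 0.4856 > 0, so the root lies in [2.375, 2.4375]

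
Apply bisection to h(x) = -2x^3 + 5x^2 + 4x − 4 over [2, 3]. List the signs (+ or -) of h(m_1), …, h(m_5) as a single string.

++++-

midpoint 2.5: h = 6 > 0 → [2.5, 3]
midpoint 2.75: h = 3.21875 > 0 → [2.75, 3]
midpoint 2.875: h = 1.300781 > 0 → [2.875, 3]
midpoint 2.9375: h = 0.1997 > 0 → [2.9375, 3]
midpoint 2.96875: h = -0.3876 < 0 → [2.9375, 2.96875]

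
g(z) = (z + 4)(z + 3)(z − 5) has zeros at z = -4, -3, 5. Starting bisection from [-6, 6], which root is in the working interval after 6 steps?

midpoint 0: g = -60 < 0 → [0, 6]
midpoint 3: g = -84 < 0 → [3, 6]
midpoint 4.5: g = -31.875 < 0 → [4.5, 6]
midpoint 5.25: g = 19.0781 > 0 → [4.5, 5.25]
midpoint 4.875: g = -8.7363 < 0 → [4.875, 5.25]
midpoint 5.0625: g = 4.5667 > 0 → [4.875, 5.0625]

5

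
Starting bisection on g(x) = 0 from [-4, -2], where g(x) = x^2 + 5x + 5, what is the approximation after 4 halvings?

g(-3) = -1 < 0, so the root lies in [-4, -3]
g(-3.5) = -0.25 < 0, so the root lies in [-4, -3.5]
g(-3.75) = 0.3125 > 0, so the root lies in [-3.75, -3.5]
g(-3.625) = 0.0156 > 0, so the root lies in [-3.625, -3.5]

-3.625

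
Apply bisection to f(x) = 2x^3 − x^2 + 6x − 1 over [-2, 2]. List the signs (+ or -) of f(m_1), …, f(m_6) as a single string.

x = 0 gives f = -1, negative; keep [0, 2]
x = 1 gives f = 6, positive; keep [0, 1]
x = 0.5 gives f = 2, positive; keep [0, 0.5]
x = 0.25 gives f = 0.4688, positive; keep [0, 0.25]
x = 0.125 gives f = -0.2617, negative; keep [0.125, 0.25]
x = 0.1875 gives f = 0.103, positive; keep [0.125, 0.1875]

-+++-+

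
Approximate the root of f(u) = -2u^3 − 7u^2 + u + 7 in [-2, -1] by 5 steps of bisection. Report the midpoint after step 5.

m = -1.5, f(m) = -3.5 (−); new bracket [-1.5, -1]
m = -1.25, f(m) = -1.28125 (−); new bracket [-1.25, -1]
m = -1.125, f(m) = -0.136719 (−); new bracket [-1.125, -1]
m = -1.0625, f(m) = 0.4341 (+); new bracket [-1.125, -1.0625]
m = -1.09375, f(m) = 0.1491 (+); new bracket [-1.125, -1.09375]

-1.09375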